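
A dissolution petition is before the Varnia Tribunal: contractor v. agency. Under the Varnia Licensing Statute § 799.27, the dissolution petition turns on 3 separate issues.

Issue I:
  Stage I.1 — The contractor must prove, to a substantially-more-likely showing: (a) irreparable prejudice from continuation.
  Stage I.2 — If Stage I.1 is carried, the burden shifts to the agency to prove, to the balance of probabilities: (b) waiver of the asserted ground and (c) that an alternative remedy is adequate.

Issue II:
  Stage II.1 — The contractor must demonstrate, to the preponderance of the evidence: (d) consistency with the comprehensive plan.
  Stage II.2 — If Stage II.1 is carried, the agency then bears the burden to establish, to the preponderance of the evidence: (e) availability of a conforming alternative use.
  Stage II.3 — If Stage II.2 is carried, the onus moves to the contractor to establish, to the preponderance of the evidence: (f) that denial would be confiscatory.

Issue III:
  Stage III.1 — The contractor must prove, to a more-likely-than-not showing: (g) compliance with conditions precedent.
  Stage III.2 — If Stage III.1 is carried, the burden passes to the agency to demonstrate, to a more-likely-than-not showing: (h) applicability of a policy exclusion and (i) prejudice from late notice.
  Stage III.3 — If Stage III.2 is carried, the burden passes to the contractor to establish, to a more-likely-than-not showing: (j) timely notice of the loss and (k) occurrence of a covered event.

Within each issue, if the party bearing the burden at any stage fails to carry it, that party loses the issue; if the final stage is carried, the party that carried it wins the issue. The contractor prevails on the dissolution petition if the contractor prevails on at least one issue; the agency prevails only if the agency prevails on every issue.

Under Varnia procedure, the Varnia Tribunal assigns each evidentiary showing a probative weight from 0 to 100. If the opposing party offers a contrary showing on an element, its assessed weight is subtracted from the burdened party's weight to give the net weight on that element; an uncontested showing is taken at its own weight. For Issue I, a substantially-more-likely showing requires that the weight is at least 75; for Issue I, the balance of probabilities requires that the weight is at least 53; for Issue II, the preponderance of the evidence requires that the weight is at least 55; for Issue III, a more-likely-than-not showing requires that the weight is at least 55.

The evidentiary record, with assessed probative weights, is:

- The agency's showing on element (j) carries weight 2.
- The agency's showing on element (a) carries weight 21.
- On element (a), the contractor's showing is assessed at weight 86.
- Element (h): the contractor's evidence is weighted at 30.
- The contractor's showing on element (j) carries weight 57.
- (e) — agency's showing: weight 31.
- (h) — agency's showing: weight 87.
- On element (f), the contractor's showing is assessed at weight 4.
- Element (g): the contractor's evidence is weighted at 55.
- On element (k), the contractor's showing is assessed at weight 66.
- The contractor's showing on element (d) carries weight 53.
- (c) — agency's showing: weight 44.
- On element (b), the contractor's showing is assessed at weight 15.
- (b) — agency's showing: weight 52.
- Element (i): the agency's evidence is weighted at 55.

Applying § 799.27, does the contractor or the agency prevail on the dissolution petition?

contractor

— Issue I —
Stage I.1 — burden on contractor; standard: a substantially-more-likely showing (weight is at least 75).
    (a): 86 − 21 = 65 < 75 [not met]
  Stage I.1 not carried; the contractor fails its burden.
The agency prevails on this issue.
— Issue II —
Stage II.1 (contractor, the preponderance of the evidence, weight is at least 55): (d) 53 < 55 — fails.
  Not every element is met, so the contractor fails to carry Stage II.1.
The agency prevails on this issue.
— Issue III —
At Stage III.1 the contractor must meet a more-likely-than-not showing (weight is at least 55): on (g) the weight is 55, ≥ 55, so (g) meets the standard.
  All elements met. The burden passes to the agency.
At Stage III.2 the agency must meet a more-likely-than-not showing (weight is at least 55): on (h) the weight is 87 less the opposing 30 gives net 57, which does reach 55, so (h) meets the standard; on (i) the weight is 55, which does reach 55, so (i) meets the standard.
  All elements met. The burden passes to the contractor.
At Stage III.3 the contractor must meet a more-likely-than-not showing (weight is at least 55): on (j) the weight is 57 less the opposing 2 gives net 55, ≥ 55, so (j) meets the standard; on (k) the weight is 66, ≥ 55, so (k) meets the standard.
  Stage III.3 carried; the final stage is satisfied.
All stages carried — the contractor prevails on this issue.
Per-issue: Issue I → agency; Issue II → agency; Issue III → contractor. The contractor must prevail on at least one issue; overall, the contractor prevails.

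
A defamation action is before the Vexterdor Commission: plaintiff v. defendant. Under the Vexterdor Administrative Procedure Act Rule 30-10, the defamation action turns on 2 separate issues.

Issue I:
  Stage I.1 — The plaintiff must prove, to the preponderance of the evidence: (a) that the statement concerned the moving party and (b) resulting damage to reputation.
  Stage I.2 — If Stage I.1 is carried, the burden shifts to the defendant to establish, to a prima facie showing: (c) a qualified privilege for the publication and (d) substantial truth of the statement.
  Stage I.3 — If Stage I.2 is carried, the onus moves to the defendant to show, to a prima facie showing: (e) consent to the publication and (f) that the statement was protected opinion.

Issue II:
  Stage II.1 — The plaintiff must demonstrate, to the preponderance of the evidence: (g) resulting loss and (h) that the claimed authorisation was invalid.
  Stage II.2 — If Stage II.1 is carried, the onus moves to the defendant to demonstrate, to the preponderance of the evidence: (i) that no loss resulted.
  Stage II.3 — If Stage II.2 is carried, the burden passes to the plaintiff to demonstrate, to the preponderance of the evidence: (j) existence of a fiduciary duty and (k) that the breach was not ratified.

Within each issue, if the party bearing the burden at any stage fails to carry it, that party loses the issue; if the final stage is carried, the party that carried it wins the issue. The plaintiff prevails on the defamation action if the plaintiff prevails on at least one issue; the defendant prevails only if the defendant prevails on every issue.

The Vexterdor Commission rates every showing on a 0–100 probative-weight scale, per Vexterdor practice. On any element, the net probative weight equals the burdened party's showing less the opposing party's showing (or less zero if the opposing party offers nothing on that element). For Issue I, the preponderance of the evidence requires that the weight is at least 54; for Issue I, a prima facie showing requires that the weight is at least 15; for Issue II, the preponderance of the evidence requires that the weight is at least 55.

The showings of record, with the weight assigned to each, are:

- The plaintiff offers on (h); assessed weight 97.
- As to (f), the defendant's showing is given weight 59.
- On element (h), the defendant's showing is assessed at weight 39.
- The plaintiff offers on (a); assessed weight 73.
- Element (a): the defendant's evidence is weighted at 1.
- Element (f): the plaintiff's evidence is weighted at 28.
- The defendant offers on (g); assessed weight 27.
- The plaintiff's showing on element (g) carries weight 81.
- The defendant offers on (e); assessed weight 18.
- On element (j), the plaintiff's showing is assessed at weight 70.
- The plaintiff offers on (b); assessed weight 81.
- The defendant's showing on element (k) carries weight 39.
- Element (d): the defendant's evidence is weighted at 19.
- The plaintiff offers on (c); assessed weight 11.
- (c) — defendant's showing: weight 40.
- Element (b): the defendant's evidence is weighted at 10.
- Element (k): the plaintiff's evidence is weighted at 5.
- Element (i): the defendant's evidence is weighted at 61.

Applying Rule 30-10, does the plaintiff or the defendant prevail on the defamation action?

— Issue I —
Stage I.1 (plaintiff, the preponderance of the evidence, weight is at least 54): (a) net 73−1=72 ≥ 54 — meets; (b) net 81−10=71 ≥ 54 — meets.
  All elements met. The burden passes to the defendant.
Stage I.2 (defendant, a prima facie showing, weight is at least 15): (c) net 40−11=29 ≥ 15 — meets; (d) 19 ≥ 15 — meets.
  Stage I.2 carried; the burden remains with the defendant.
Stage I.3 (defendant, a prima facie showing, weight is at least 15): (e) 18 ≥ 15 — meets; (f) net 59−28=31 ≥ 15 — meets.
  The defendant carries the last stage.
Every stage carried; the defendant prevails on this issue.
— Issue II —
Stage II.1 (plaintiff, the preponderance of the evidence, weight is at least 55): (g) net 81−27=54 < 55 — fails; (h) net 97−39=58 ≥ 55 — meets.
  Stage II.1 not carried; the plaintiff fails its burden.
The analysis ends at Stage II.1; the defendant prevails on this issue.
Per-issue: Issue I → defendant; Issue II → defendant. The plaintiff must prevail on at least one issue; overall, the defendant prevails.

defendant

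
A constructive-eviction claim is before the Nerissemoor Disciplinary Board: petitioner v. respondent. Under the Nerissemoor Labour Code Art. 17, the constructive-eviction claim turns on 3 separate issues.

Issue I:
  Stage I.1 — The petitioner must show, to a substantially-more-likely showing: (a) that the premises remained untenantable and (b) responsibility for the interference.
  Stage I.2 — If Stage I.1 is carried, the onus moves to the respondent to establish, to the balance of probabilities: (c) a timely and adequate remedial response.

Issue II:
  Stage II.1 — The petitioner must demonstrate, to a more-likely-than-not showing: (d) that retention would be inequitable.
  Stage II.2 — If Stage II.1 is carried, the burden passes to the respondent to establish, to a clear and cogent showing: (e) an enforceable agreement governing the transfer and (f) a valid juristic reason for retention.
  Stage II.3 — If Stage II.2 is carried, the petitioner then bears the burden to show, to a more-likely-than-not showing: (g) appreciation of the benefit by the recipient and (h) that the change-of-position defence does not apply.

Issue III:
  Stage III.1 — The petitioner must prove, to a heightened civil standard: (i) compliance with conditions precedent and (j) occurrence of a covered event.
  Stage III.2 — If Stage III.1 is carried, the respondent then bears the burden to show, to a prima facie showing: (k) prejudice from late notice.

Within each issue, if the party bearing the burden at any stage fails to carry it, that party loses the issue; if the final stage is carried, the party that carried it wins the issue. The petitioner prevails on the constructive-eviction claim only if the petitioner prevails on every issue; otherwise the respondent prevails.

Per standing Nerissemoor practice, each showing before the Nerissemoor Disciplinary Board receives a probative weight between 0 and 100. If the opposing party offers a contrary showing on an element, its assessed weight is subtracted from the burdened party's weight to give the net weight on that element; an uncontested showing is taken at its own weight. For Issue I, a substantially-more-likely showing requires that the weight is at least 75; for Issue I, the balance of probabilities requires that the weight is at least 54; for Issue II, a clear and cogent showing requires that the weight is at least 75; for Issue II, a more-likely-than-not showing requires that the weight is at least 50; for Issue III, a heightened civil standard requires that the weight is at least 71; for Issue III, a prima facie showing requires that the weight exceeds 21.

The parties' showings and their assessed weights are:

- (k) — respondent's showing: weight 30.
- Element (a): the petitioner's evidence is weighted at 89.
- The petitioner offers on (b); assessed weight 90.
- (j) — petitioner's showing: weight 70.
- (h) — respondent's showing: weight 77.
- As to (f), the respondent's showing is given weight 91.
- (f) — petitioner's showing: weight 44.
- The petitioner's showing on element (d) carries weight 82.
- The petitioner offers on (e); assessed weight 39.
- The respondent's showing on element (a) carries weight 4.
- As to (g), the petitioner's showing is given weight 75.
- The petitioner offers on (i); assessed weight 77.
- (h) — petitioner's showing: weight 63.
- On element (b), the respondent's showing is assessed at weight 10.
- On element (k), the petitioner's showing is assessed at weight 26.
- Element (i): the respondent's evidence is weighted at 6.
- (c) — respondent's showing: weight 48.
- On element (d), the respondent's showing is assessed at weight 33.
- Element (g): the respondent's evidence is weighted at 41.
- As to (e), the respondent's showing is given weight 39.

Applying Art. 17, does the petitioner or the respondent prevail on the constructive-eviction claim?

respondent

— Issue I —
Stage I.1 — burden on petitioner; standard: a substantially-more-likely showing (weight is at least 75).
    (a): 89 − 4 = 85 ≥ 75 [met]
    (b): 90 − 10 = 80 ≥ 75 [met]
  Stage I.1 is satisfied; the onus moves to the respondent.
Stage I.2 — burden on respondent; standard: the balance of probabilities (weight is at least 54).
    (c): 48 < 54 [not met]
  The respondent does not carry Stage I.2.
The petitioner prevails on this issue.
— Issue II —
Stage II.1 — burden on petitioner; standard: a more-likely-than-not showing (weight is at least 50).
    (d): 82 − 33 = 49 < 50 [not met]
  The petitioner does not carry Stage II.1.
So the respondent prevails on this issue.
— Issue III —
Stage III.1 — burden on petitioner; standard: a heightened civil standard (weight is at least 71).
    (i): 77 − 6 = 71 ≥ 71 [met]
    (j): 70 < 71 [not met]
  Stage III.1 not carried; the petitioner fails its burden.
The analysis ends at Stage III.1; the respondent prevails on this issue.
Per-issue: Issue I → petitioner; Issue II → respondent; Issue III → respondent. The petitioner must prevail on every issue; overall, the respondent prevails.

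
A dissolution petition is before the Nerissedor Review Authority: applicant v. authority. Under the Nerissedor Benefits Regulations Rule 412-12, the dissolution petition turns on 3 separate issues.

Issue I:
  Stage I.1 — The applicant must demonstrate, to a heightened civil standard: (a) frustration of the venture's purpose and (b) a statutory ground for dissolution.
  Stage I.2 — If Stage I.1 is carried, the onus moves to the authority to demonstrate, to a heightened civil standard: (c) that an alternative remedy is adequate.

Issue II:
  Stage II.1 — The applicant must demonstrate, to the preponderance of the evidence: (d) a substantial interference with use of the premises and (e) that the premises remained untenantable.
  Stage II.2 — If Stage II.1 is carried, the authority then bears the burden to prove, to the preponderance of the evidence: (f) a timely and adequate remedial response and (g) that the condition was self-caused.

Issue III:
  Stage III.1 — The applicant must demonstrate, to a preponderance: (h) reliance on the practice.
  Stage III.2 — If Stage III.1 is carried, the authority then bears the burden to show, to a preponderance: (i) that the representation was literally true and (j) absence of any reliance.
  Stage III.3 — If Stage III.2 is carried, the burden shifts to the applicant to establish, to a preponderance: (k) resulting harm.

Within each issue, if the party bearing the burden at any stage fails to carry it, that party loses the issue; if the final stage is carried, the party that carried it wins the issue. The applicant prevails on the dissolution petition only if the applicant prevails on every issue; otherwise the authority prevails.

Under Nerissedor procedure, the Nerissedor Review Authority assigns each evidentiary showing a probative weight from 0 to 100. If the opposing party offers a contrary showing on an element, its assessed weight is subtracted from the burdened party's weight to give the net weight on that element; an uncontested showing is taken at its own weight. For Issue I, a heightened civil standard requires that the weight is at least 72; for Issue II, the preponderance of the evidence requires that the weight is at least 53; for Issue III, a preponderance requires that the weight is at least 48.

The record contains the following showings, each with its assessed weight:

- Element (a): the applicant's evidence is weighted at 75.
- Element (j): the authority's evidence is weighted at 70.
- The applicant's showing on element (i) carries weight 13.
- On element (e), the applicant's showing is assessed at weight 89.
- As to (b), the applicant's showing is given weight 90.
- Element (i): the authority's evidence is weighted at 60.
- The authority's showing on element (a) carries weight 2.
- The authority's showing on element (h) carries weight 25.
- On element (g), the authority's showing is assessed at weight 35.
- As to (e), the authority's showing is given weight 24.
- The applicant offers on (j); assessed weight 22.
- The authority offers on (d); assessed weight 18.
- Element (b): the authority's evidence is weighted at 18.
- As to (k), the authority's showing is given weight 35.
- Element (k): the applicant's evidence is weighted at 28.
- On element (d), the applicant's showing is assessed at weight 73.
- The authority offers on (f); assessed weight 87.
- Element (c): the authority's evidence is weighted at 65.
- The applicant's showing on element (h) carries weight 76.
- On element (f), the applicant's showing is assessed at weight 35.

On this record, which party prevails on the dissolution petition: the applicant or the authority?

— Issue I —
Stage I.1 (applicant, a heightened civil standard, weight is at least 72): (a) net 75−2=73 ≥ 72 — meets; (b) net 90−18=72 ≥ 72 — meets.
  All elements met. The burden passes to the authority.
Stage I.2 (authority, a heightened civil standard, weight is at least 72): (c) 65 < 72 — fails.
  Not every element is met, so the authority fails to carry Stage I.2.
The applicant prevails on this issue.
— Issue II —
Stage II.1 (applicant, the preponderance of the evidence, weight is at least 53): (d) net 73−18=55 ≥ 53 — meets; (e) net 89−24=65 ≥ 53 — meets.
  The applicant carries Stage II.1; the authority now bears the burden.
Stage II.2 (authority, the preponderance of the evidence, weight is at least 53): (f) net 87−35=52 < 53 — fails; (g) 35 < 53 — fails.
  Stage II.2 not carried; the authority fails its burden.
The applicant prevails on this issue.
— Issue III —
At Stage III.1 the applicant must meet a preponderance (weight is at least 48): on (h) the weight is 76 less the opposing 25 gives net 51, which does reach 48, so (h) meets the standard.
  All elements met. The burden passes to the authority.
At Stage III.2 the authority must meet a preponderance (weight is at least 48): on (i) the weight is 60 less the opposing 13 gives net 47, which does not reach 48, so (i) does not meet the standard; on (j) the weight is 70 less the opposing 22 gives net 48, ≥ 48, so (j) meets the standard.
  Not every element is met, so the authority fails to carry Stage III.2.
The analysis ends at Stage III.2; the applicant prevails on this issue.
Per-issue: Issue I → applicant; Issue II → applicant; Issue III → applicant. The applicant must prevail on every issue; overall, the applicant prevails.

applicant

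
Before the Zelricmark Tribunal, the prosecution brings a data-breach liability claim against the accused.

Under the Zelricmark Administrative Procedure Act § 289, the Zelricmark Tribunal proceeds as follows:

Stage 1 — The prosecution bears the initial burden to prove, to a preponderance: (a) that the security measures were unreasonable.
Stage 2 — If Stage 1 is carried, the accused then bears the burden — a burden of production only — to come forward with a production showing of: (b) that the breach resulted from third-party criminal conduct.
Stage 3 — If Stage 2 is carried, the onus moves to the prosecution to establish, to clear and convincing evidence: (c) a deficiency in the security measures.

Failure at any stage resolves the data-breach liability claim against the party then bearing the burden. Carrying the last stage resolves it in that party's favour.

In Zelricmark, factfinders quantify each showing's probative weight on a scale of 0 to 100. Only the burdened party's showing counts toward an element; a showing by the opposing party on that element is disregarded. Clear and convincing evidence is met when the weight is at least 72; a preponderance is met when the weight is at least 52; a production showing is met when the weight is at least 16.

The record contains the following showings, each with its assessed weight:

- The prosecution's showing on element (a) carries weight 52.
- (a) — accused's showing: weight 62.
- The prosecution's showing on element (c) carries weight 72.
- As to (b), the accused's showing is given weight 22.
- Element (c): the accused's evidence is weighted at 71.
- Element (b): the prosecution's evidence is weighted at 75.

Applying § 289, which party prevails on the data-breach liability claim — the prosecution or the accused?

prosecution

Stage 1 — burden on prosecution; standard: a preponderance (weight is at least 52).
    (a): 52 (accused's 62 disregarded) ≥ 52 [met]
  Stage 1 is satisfied; the onus moves to the accused.
Stage 2 — burden on accused; standard: a production showing (weight is at least 16).
    (b): 22 (prosecution's 75 disregarded) ≥ 16 [met]
  Stage 2 is satisfied; the onus moves to the prosecution.
Stage 3 — burden on prosecution; standard: clear and convincing evidence (weight is at least 72).
    (c): 72 (accused's 71 disregarded) ≥ 72 [met]
  All elements met at the final stage.
All stages carried — the prosecution prevails.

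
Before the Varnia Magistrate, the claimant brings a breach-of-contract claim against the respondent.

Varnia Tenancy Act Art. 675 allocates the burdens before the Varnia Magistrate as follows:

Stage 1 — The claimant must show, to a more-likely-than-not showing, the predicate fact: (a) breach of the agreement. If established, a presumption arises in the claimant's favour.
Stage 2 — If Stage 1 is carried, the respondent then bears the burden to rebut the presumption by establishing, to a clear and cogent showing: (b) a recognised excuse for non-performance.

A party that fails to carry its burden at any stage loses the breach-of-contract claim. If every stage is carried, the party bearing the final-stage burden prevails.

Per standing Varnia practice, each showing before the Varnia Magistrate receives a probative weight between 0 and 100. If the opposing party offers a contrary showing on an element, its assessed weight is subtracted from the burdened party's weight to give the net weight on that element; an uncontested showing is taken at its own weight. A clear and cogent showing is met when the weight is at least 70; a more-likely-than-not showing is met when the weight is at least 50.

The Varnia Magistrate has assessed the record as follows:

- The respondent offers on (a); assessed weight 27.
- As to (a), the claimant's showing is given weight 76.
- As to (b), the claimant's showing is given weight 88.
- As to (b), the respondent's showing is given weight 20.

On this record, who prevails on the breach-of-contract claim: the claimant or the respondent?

respondent

Stage 1 (claimant, a more-likely-than-not showing, weight is at least 50): (a) net 76−27=49 < 50 — fails.
  The claimant does not carry Stage 1.
The analysis ends at Stage 1; the respondent prevails.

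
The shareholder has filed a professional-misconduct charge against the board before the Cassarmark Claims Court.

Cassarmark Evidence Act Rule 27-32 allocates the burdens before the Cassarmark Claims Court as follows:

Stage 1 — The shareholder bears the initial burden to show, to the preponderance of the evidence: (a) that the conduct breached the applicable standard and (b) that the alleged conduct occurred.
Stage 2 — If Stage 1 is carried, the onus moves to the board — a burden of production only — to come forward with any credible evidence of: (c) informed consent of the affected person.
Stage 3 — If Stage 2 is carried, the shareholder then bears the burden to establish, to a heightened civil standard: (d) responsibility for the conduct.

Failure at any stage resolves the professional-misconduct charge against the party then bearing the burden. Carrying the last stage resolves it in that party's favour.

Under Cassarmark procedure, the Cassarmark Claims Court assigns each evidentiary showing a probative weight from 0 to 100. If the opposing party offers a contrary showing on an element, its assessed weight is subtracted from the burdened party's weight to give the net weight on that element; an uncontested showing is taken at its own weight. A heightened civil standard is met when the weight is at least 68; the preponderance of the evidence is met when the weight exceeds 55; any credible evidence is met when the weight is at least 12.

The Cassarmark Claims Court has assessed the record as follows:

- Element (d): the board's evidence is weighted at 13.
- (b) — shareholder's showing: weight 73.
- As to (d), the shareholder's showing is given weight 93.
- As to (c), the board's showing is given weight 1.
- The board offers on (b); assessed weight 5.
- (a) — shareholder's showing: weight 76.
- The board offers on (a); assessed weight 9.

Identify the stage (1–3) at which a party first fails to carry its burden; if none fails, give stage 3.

stage 2

At Stage 1 the shareholder must meet the preponderance of the evidence (weight exceeds 55): on (a) the weight is 76 less the opposing 9 gives net 67, > 55, so (a) meets the standard; on (b) the weight is 73 less the opposing 5 gives net 68, > 55, so (b) meets the standard.
  The shareholder carries Stage 1; the board now bears the burden.
At Stage 2 the board must meet any credible evidence (weight is at least 12): on (c) the weight is 1, < 12, so (c) does not meet the standard.
  Not every element is met, so the board fails to carry Stage 2.
The analysis ends at Stage 2; the shareholder prevails.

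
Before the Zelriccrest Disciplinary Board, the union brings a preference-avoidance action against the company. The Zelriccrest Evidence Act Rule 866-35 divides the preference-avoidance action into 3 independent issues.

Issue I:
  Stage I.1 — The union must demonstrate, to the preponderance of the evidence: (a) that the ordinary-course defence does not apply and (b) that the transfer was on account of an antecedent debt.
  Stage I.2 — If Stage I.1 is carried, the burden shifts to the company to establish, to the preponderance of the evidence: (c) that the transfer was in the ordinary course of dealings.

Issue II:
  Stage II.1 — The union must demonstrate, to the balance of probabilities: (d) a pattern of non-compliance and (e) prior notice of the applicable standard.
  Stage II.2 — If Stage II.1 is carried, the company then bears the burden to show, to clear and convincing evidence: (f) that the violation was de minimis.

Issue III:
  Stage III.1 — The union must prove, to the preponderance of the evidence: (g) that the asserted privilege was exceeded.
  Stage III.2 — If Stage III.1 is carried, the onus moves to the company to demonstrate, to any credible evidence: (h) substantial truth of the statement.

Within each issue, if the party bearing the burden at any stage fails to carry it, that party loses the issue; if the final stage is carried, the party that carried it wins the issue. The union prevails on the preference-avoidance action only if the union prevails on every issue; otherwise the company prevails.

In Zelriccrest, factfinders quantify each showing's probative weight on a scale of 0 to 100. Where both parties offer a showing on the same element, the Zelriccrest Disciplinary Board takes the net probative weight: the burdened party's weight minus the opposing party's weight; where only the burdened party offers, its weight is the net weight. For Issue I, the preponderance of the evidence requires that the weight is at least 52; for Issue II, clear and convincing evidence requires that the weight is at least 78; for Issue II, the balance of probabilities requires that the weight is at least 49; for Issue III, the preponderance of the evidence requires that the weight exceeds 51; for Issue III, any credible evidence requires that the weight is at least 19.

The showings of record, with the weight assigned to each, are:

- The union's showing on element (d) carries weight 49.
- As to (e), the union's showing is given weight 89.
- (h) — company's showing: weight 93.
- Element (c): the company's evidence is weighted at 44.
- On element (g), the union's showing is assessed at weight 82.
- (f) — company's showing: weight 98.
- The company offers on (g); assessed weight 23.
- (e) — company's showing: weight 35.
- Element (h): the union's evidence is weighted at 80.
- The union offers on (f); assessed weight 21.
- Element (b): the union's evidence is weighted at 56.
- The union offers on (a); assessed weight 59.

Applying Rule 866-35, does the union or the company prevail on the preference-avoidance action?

union

— Issue I —
Stage I.1 — burden on union; standard: the preponderance of the evidence (weight is at least 52).
    (a): 59 ≥ 52 [met]
    (b): 56 ≥ 52 [met]
  Stage I.1 is satisfied; the onus moves to the company.
Stage I.2 — burden on company; standard: the preponderance of the evidence (weight is at least 52).
    (c): 44 < 52 [not met]
  Stage I.2 not carried; the company fails its burden.
The union prevails on this issue.
— Issue II —
Stage II.1 (union, the balance of probabilities, weight is at least 49): (d) 49 ≥ 49 — meets; (e) net 89−35=54 ≥ 49 — meets.
  The union carries Stage II.1; the company now bears the burden.
Stage II.2 (company, clear and convincing evidence, weight is at least 78): (f) net 98−21=77 < 78 — fails.
  Not every element is met, so the company fails to carry Stage II.2.
So the union prevails on this issue.
— Issue III —
At Stage III.1 the union must meet the preponderance of the evidence (weight exceeds 51): on (g) the weight is 82 less the opposing 23 gives net 59, which does exceed 51, so (g) meets the standard.
  Stage III.1 carried; the burden shifts to the company.
At Stage III.2 the company must meet any credible evidence (weight is at least 19): on (h) the weight is 93 less the opposing 80 gives net 13, which does not reach 19, so (h) does not meet the standard.
  The company does not carry Stage III.2.
So the union prevails on this issue.
Per-issue: Issue I → union; Issue II → union; Issue III → union. The union must prevail on every issue; overall, the union prevails.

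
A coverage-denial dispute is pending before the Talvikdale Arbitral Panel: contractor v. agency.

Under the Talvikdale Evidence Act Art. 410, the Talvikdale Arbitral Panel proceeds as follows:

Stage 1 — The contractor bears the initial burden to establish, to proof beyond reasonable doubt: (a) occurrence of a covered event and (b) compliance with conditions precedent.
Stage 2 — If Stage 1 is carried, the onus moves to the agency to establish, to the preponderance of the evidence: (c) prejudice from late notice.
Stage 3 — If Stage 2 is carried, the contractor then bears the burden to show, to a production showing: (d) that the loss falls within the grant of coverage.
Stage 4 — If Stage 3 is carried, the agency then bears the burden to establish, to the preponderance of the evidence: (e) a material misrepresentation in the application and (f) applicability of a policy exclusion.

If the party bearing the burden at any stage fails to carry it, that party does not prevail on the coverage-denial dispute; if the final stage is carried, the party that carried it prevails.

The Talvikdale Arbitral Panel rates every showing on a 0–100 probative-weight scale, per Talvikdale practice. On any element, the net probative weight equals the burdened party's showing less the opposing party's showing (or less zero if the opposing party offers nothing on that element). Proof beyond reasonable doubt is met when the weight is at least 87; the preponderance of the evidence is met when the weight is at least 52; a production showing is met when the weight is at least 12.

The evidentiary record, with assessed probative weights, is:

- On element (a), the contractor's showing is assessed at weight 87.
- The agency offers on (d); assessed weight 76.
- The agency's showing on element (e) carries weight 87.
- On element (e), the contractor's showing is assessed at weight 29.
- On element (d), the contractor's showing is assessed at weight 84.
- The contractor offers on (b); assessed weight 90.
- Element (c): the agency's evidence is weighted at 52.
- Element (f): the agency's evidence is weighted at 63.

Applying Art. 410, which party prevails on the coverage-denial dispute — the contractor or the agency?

agency

Stage 1 — burden on contractor; standard: proof beyond reasonable doubt (weight is at least 87).
    (a): 87 ≥ 87 [met]
    (b): 90 ≥ 87 [met]
  Stage 1 is satisfied; the onus moves to the agency.
Stage 2 — burden on agency; standard: the preponderance of the evidence (weight is at least 52).
    (c): 52 ≥ 52 [met]
  The agency carries Stage 2; the contractor now bears the burden.
Stage 3 — burden on contractor; standard: a production showing (weight is at least 12).
    (d): 84 − 76 = 8 < 12 [not met]
  Stage 3 not carried; the contractor fails its burden.
So the agency prevails.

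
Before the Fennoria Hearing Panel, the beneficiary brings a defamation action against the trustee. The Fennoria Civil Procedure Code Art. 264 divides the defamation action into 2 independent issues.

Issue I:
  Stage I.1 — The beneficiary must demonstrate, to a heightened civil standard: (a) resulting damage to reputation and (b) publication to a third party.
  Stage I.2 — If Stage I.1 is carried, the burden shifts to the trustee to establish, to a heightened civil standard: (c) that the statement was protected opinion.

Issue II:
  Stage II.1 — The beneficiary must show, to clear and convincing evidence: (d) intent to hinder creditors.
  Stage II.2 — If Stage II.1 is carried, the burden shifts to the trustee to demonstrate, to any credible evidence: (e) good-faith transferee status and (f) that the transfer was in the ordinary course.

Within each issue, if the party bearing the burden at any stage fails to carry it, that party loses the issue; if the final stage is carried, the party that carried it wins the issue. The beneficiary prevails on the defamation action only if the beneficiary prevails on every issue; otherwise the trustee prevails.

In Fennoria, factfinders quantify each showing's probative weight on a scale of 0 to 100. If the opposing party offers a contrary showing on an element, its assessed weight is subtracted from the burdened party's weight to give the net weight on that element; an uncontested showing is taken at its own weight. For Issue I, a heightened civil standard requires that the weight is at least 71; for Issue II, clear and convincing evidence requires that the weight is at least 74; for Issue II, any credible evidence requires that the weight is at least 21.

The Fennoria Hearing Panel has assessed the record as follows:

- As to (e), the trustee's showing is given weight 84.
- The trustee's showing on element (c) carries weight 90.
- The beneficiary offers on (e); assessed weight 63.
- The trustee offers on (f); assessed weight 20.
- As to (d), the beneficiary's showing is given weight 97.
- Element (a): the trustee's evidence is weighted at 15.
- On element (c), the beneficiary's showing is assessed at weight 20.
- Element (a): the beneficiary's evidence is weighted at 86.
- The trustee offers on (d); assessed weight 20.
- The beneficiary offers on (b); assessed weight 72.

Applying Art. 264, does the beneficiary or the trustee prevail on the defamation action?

— Issue I —
At Stage I.1 the beneficiary must meet a heightened civil standard (weight is at least 71): on (a) the weight is 86 less the opposing 15 gives net 71, which does reach 71, so (a) meets the standard; on (b) the weight is 72, which does reach 71, so (b) meets the standard.
  The beneficiary carries Stage I.1; the trustee now bears the burden.
At Stage I.2 the trustee must meet a heightened civil standard (weight is at least 71): on (c) the weight is 90 less the opposing 20 gives net 70, which does not reach 71, so (c) does not meet the standard.
  Stage I.2 not carried; the trustee fails its burden.
The beneficiary prevails on this issue.
— Issue II —
At Stage II.1 the beneficiary must meet clear and convincing evidence (weight is at least 74): on (d) the weight is 97 less the opposing 20 gives net 77, which does reach 74, so (d) meets the standard.
  Stage II.1 carried; the burden shifts to the trustee.
At Stage II.2 the trustee must meet any credible evidence (weight is at least 21): on (e) the weight is 84 less the opposing 63 gives net 21, ≥ 21, so (e) meets the standard; on (f) the weight is 20, < 21, so (f) does not meet the standard.
  The trustee does not carry Stage II.2.
The beneficiary prevails on this issue.
Per-issue: Issue I → beneficiary; Issue II → beneficiary. The beneficiary must prevail on every issue; overall, the beneficiary prevails.

beneficiary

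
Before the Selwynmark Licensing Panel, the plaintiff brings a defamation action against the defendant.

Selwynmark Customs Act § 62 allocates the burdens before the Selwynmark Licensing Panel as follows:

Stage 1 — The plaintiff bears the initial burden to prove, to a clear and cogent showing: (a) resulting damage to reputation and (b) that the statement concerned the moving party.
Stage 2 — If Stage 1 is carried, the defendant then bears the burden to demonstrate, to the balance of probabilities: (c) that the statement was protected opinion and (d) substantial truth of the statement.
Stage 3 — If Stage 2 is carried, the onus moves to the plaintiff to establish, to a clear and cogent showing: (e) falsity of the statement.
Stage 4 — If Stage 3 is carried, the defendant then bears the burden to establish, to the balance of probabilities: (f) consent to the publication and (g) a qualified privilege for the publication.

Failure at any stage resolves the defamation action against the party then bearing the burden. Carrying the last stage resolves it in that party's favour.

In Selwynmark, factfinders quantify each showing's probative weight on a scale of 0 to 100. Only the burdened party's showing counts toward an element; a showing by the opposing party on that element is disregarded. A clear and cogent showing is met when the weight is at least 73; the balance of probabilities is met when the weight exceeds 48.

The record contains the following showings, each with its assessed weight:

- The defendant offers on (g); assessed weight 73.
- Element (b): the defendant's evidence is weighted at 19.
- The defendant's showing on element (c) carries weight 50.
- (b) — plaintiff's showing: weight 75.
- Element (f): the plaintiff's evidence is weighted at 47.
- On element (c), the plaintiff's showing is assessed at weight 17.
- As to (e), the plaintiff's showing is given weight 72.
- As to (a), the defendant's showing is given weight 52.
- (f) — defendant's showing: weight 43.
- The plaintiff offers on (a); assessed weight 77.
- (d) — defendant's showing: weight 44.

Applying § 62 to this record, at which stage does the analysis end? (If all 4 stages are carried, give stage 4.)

stage 2

Stage 1 — burden on plaintiff; standard: a clear and cogent showing (weight is at least 73).
    (a): 77 (defendant's 52 disregarded) ≥ 73 [met]
    (b): 75 (defendant's 19 disregarded) ≥ 73 [met]
  Stage 1 is satisfied; the onus moves to the defendant.
Stage 2 — burden on defendant; standard: the balance of probabilities (weight exceeds 48).
    (c): 50 (plaintiff's 17 disregarded) > 48 [met]
    (d): 44 ≤ 48 [not met]
  The defendant does not carry Stage 2.
So the plaintiff prevails.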